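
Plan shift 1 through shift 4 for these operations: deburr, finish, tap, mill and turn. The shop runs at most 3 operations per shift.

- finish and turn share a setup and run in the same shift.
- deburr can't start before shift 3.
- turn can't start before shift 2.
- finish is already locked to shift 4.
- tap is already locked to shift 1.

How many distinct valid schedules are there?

Splitting on deburr: it can be shift 3 (4), shift 4 (3). Listing each branch's schedules as (finish, tap, mill, turn) by shift number:
deburr=shift 3: (4,1,1,4) (4,1,2,4) (4,1,3,4) (4,1,4,4) — 4.
deburr=shift 4: (4,1,1,4) (4,1,2,4) (4,1,3,4) — 3.
Summing: 4 + 3 = 7.

7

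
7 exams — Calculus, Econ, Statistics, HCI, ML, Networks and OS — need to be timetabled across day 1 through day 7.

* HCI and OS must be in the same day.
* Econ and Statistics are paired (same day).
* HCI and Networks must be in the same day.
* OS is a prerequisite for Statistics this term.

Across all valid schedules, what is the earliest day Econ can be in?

day 2

Econ must be in the same day as Statistics, which can't be before day 2, so Econ is at least day 2.
Econ at day 2 is achievable: OS -> day 1, Econ -> day 2, Calculus -> day 1, Networks -> day 1, ML -> day 1, HCI -> day 1, Statistics -> day 2.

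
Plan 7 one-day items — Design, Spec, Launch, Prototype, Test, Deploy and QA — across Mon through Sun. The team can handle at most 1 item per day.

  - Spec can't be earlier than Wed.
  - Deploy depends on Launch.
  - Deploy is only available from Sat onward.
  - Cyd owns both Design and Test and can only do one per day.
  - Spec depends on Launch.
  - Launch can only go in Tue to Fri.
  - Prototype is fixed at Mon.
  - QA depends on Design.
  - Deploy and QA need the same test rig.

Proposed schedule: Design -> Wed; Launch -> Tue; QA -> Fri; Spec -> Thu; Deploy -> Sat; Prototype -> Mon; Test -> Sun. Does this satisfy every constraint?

Deploy depends on Launch — holds.
Launch can only go in Tue to Fri — holds.
QA depends on Design — holds.
Deploy is only available from Sat onward — holds.
Deploy and QA need the same test rig — holds.
Prototype is fixed at Mon — holds.
Spec can't be earlier than Wed — holds.
The team can handle at most 1 item per day — holds.
Spec depends on Launch — holds.
Cyd owns both Design and Test and can only do one per day — holds.

Valid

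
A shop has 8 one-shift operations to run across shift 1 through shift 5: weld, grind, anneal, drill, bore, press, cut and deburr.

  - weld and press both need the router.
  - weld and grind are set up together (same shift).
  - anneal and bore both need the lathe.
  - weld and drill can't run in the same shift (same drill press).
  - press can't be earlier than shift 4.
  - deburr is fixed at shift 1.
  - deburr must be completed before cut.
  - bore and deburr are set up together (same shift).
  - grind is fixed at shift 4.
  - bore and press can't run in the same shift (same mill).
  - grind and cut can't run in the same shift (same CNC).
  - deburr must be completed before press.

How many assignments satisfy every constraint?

Splitting on anneal: it can be shift 2 (12), shift 3 (12), shift 4 (12), shift 5 (12). Listing each branch's schedules as (weld, grind, drill, bore, press, cut, deburr) by shift number:
anneal=shift 2: (4,4,1,1,5,2,1) (4,4,1,1,5,3,1) (4,4,1,1,5,5,1) (4,4,2,1,5,2,1) (4,4,2,1,5,3,1) (4,4,2,1,5,5,1) (4,4,3,1,5,2,1) (4,4,3,1,5,3,1) (4,4,3,1,5,5,1) (4,4,5,1,5,2,1) (4,4,5,1,5,3,1) (4,4,5,1,5,5,1) — 12.
anneal=shift 3: (4,4,1,1,5,2,1) (4,4,1,1,5,3,1) (4,4,1,1,5,5,1) (4,4,2,1,5,2,1) (4,4,2,1,5,3,1) (4,4,2,1,5,5,1) (4,4,3,1,5,2,1) (4,4,3,1,5,3,1) (4,4,3,1,5,5,1) (4,4,5,1,5,2,1) (4,4,5,1,5,3,1) (4,4,5,1,5,5,1) — 12.
anneal=shift 4: (4,4,1,1,5,2,1) (4,4,1,1,5,3,1) (4,4,1,1,5,5,1) (4,4,2,1,5,2,1) (4,4,2,1,5,3,1) (4,4,2,1,5,5,1) (4,4,3,1,5,2,1) (4,4,3,1,5,3,1) (4,4,3,1,5,5,1) (4,4,5,1,5,2,1) (4,4,5,1,5,3,1) (4,4,5,1,5,5,1) — 12.
anneal=shift 5: (4,4,1,1,5,2,1) (4,4,1,1,5,3,1) (4,4,1,1,5,5,1) (4,4,2,1,5,2,1) (4,4,2,1,5,3,1) (4,4,2,1,5,5,1) (4,4,3,1,5,2,1) (4,4,3,1,5,3,1) (4,4,3,1,5,5,1) (4,4,5,1,5,2,1) (4,4,5,1,5,3,1) (4,4,5,1,5,5,1) — 12.
Summing: 12 + 12 + 12 + 12 = 48.

48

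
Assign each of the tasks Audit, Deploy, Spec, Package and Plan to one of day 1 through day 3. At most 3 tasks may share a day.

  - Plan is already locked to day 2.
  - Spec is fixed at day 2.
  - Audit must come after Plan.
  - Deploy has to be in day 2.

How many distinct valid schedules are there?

2

Enumerating: Audit in day 3, Plan in day 2, Spec in day 2, Deploy in day 2, Package in day 1 | Package in day 3, Spec in day 2, Audit in day 3, Plan in day 2, Deploy in day 2.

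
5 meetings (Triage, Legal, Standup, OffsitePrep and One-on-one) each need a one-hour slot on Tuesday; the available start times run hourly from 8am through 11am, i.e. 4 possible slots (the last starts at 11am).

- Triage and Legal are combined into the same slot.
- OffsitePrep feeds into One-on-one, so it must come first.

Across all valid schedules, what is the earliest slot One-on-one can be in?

9am

Precedence pushes One-on-one to at least 9am.
One-on-one at 9am is achievable: Standup in 8am, One-on-one in 9am, Legal in 8am, Triage in 8am, OffsitePrep in 8am.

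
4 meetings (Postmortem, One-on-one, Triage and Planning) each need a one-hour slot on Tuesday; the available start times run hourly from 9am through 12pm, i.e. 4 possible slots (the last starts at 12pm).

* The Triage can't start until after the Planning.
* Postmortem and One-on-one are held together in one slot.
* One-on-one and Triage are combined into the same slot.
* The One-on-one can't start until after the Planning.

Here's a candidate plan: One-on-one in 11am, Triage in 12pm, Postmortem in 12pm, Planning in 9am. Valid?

One-on-one and Triage are combined into the same slot — violated.
The Triage can't start until after the Planning — holds.
The One-on-one can't start until after the Planning — holds.
Postmortem and One-on-one are held together in one slot — violated.

No — it violates: Postmortem and One-on-one are held together in one slot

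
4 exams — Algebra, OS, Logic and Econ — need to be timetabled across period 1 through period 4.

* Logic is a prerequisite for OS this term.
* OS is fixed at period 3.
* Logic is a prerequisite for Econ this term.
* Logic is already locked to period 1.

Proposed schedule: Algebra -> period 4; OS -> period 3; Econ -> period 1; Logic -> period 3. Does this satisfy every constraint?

No. Logic is a prerequisite for Econ this term is not satisfied.

OS is fixed at period 3 — holds.
Logic is a prerequisite for Econ this term — violated.
Logic is a prerequisite for OS this term — violated.
Logic is already locked to period 1 — violated.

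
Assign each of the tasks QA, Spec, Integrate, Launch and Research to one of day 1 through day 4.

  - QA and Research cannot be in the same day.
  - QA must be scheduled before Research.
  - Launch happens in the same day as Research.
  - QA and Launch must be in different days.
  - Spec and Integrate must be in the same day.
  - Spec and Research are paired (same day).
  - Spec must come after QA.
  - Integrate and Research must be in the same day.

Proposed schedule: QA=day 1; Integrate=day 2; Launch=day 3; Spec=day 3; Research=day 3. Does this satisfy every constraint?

Invalid. Spec and Integrate must be in the same day.

Spec must come after QA — holds.
Launch happens in the same day as Research — holds.
QA and Research cannot be in the same day — holds.
QA and Launch must be in different days — holds.
Spec and Research are paired (same day) — holds.
Integrate and Research must be in the same day — violated.
QA must be scheduled before Research — holds.
Spec and Integrate must be in the same day — violated.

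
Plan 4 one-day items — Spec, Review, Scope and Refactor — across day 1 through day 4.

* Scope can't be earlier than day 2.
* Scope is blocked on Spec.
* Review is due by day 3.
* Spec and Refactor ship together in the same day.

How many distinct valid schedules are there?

18

Splitting on Spec: it can be day 1 (9), day 2 (6), day 3 (3). Listing each branch's schedules as (Review, Scope, Refactor) by day number:
Spec=day 1: (1,2,1) (1,3,1) (1,4,1) (2,2,1) (2,3,1) (2,4,1) (3,2,1) (3,3,1) (3,4,1) — 9.
Spec=day 2: (1,3,2) (1,4,2) (2,3,2) (2,4,2) (3,3,2) (3,4,2) — 6.
Spec=day 3: (1,4,3) (2,4,3) (3,4,3) — 3.
Summing: 9 + 6 + 3 = 18.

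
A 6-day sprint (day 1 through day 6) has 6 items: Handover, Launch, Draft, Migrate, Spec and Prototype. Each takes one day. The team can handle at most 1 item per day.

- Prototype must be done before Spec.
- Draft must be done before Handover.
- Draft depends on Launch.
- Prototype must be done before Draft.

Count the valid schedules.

42

Splitting on Handover: it can be day 4 (4), day 5 (13), day 6 (25). Listing each branch's schedules as (Launch, Draft, Migrate, Spec, Prototype) by day number:
Handover=day 4: (1,3,5,6,2) (1,3,6,5,2) (2,3,5,6,1) (2,3,6,5,1) — 4.
Handover=day 5: (1,3,4,6,2) (1,3,6,4,2) (1,4,2,6,3) (1,4,3,6,2) (1,4,6,3,2) (2,3,4,6,1) (2,3,6,4,1) (2,4,1,6,3) (2,4,3,6,1) (2,4,6,3,1) (3,4,1,6,2) (3,4,2,6,1) (3,4,6,2,1) — 13.
Handover=day 6: (1,3,4,5,2) (1,3,5,4,2) (1,4,2,5,3) (1,4,3,5,2) (1,4,5,3,2) (1,5,2,4,3) (1,5,3,4,2) (1,5,4,3,2) (2,3,4,5,1) (2,3,5,4,1) (2,4,1,5,3) (2,4,3,5,1) (2,4,5,3,1) (2,5,1,4,3) (2,5,3,4,1) (2,5,4,3,1) (3,4,1,5,2) (3,4,2,5,1) (3,4,5,2,1) (3,5,1,4,2) (3,5,2,4,1) (3,5,4,2,1) (4,5,1,3,2) (4,5,2,3,1) (4,5,3,2,1) — 25.
Summing: 4 + 13 + 25 = 42.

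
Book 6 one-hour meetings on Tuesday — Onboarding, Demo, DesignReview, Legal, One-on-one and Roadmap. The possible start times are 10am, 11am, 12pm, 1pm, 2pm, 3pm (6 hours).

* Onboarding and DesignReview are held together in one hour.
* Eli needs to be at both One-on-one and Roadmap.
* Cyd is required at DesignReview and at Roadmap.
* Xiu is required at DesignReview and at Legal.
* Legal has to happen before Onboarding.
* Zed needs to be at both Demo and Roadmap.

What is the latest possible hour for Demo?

Demo at 3pm is achievable: Legal -> 10am, DesignReview -> 11am, Roadmap -> 12pm, One-on-one -> 10am, Onboarding -> 11am, Demo -> 3pm.

3pm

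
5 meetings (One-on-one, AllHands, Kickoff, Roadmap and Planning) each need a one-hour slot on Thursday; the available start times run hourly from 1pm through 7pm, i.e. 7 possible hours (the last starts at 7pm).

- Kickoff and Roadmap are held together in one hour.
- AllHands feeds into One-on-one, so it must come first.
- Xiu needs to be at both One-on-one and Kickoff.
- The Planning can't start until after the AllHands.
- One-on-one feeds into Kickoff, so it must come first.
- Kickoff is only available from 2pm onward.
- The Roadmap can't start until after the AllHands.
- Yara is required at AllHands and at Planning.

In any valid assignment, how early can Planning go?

2pm

Precedence pushes Planning to at least 2pm.
Planning at 2pm is achievable: Roadmap=3pm, AllHands=1pm, Kickoff=3pm, Planning=2pm, One-on-one=2pm.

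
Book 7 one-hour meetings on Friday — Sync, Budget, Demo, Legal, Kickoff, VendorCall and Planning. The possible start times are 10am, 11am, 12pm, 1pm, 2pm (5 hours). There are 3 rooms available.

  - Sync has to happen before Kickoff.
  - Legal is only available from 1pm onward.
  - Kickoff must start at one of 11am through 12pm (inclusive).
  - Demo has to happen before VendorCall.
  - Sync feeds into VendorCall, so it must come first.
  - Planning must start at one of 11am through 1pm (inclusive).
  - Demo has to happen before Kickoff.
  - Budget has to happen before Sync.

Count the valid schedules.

Splitting on Demo: it can be 10am (18), 11am (18). Listing each branch's schedules as (Sync, Budget, Legal, Kickoff, VendorCall, Planning):
Demo=10am: (11am,10am,1pm,12pm,12pm,11am) (11am,10am,1pm,12pm,12pm,12pm) (11am,10am,1pm,12pm,12pm,1pm) (11am,10am,1pm,12pm,1pm,11am) (11am,10am,1pm,12pm,1pm,12pm) (11am,10am,1pm,12pm,1pm,1pm) (11am,10am,1pm,12pm,2pm,11am) (11am,10am,1pm,12pm,2pm,12pm) (11am,10am,1pm,12pm,2pm,1pm) (11am,10am,2pm,12pm,12pm,11am) (11am,10am,2pm,12pm,12pm,12pm) (11am,10am,2pm,12pm,12pm,1pm) (11am,10am,2pm,12pm,1pm,11am) (11am,10am,2pm,12pm,1pm,12pm) (11am,10am,2pm,12pm,1pm,1pm) (11am,10am,2pm,12pm,2pm,11am) (11am,10am,2pm,12pm,2pm,12pm) (11am,10am,2pm,12pm,2pm,1pm) — 18.
Demo=11am: (11am,10am,1pm,12pm,12pm,11am) (11am,10am,1pm,12pm,12pm,12pm) (11am,10am,1pm,12pm,12pm,1pm) (11am,10am,1pm,12pm,1pm,11am) (11am,10am,1pm,12pm,1pm,12pm) (11am,10am,1pm,12pm,1pm,1pm) (11am,10am,1pm,12pm,2pm,11am) (11am,10am,1pm,12pm,2pm,12pm) (11am,10am,1pm,12pm,2pm,1pm) (11am,10am,2pm,12pm,12pm,11am) (11am,10am,2pm,12pm,12pm,12pm) (11am,10am,2pm,12pm,12pm,1pm) (11am,10am,2pm,12pm,1pm,11am) (11am,10am,2pm,12pm,1pm,12pm) (11am,10am,2pm,12pm,1pm,1pm) (11am,10am,2pm,12pm,2pm,11am) (11am,10am,2pm,12pm,2pm,12pm) (11am,10am,2pm,12pm,2pm,1pm) — 18.
Summing: 18 + 18 = 36.

36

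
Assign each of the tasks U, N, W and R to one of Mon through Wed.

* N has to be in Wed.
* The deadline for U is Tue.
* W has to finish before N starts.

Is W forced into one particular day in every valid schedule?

No

W can be Mon (e.g. W=Mon; R=Mon; U=Mon; N=Wed) or Tue (e.g. R in Mon, U in Mon, N in Wed, W in Tue).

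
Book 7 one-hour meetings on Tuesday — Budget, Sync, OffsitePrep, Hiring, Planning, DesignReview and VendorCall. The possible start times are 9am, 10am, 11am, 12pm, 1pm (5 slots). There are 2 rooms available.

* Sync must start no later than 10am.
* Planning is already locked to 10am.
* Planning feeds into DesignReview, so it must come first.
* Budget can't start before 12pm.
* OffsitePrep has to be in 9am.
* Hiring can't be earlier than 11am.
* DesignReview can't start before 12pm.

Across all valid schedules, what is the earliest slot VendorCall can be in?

VendorCall at 9am is achievable: Planning -> 10am, Hiring -> 11am, VendorCall -> 9am, Sync -> 10am, Budget -> 12pm, DesignReview -> 12pm, OffsitePrep -> 9am.

9am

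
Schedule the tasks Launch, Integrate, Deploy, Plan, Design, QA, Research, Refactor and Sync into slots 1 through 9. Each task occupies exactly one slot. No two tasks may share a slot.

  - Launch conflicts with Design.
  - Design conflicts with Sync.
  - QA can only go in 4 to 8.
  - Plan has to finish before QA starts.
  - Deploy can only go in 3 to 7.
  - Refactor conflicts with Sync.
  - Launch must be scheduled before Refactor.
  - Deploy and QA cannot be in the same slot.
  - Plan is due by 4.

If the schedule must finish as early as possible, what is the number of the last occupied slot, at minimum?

The precedence chain requires at least 2 distinct slots.
With at most 1 per slot and 9 tasks, at least 9 slots are needed.
QA can't be placed before 4, so the schedule must run through at least slot 4.
9 works (last occupied slot: 9): for example Plan in 1, Deploy in 3, Launch in 2, QA in 4, Sync in 9, Refactor in 5, Research in 8, Design in 7, Integrate in 6.

slot 9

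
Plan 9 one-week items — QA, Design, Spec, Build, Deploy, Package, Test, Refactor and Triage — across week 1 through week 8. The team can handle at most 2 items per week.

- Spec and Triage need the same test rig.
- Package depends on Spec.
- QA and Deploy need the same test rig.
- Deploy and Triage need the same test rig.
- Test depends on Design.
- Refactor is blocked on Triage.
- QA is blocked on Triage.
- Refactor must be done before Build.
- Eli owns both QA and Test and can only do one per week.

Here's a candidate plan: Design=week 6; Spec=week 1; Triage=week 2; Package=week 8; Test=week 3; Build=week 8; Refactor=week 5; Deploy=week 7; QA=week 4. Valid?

No — it violates: Test depends on Design

Deploy and Triage need the same test rig — holds.
Package depends on Spec — holds.
QA is blocked on Triage — holds.
Refactor is blocked on Triage — holds.
QA and Deploy need the same test rig — holds.
Spec and Triage need the same test rig — holds.
The team can handle at most 2 items per week — holds.
Test depends on Design — violated.
Refactor must be done before Build — holds.
Eli owns both QA and Test and can only do one per week — holds.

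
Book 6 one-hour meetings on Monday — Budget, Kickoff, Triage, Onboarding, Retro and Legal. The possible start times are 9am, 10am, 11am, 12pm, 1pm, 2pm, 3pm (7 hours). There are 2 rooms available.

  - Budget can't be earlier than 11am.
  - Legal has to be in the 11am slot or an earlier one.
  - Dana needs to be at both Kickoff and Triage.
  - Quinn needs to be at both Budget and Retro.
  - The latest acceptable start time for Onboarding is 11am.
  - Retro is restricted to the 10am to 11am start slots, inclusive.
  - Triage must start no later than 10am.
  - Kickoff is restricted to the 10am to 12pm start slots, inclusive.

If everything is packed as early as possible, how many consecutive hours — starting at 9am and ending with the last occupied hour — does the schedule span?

3 hours

With at most 2 per hour and 6 meetings, at least 3 hours are needed.
Budget can't be placed before 11am — that is hour 3 counting from 9am — so the schedule must run through at least 3 hours.
3 works (last occupied hour: 11am): for example Kickoff=10am, Onboarding=9am, Triage=9am, Budget=11am, Legal=11am, Retro=10am.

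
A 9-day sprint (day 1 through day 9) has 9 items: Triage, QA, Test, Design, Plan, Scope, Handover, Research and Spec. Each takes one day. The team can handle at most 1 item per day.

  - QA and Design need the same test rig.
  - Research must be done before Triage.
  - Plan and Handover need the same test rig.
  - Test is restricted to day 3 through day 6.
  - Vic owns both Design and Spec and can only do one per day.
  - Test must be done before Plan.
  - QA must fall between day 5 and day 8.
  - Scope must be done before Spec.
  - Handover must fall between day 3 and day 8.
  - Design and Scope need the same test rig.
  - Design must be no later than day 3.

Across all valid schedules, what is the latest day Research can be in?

day 8

Downstream work caps Research at day 8.
Research at day 8 is achievable: Design -> day 1; Handover -> day 4; Spec -> day 7; Triage -> day 9; Test -> day 3; Research -> day 8; QA -> day 5; Plan -> day 6; Scope -> day 2.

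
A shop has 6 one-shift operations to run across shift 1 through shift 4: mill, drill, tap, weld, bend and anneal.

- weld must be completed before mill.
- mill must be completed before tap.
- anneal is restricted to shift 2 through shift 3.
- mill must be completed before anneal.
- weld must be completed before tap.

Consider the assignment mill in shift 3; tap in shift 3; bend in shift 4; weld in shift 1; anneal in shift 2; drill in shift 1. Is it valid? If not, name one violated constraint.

Invalid. mill must be completed before anneal.

weld must be completed before tap — holds.
weld must be completed before mill — holds.
mill must be completed before tap — violated.
mill must be completed before anneal — violated.
anneal is restricted to shift 2 through shift 3 — holds.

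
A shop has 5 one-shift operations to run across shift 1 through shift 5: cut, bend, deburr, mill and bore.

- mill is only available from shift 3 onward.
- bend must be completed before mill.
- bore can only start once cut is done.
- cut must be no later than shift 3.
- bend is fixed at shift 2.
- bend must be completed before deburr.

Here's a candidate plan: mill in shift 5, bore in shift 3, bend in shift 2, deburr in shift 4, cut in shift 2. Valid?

bend must be completed before mill — holds.
bend is fixed at shift 2 — holds.
mill is only available from shift 3 onward — holds.
bore can only start once cut is done — holds.
bend must be completed before deburr — holds.
cut must be no later than shift 3 — holds.

Valid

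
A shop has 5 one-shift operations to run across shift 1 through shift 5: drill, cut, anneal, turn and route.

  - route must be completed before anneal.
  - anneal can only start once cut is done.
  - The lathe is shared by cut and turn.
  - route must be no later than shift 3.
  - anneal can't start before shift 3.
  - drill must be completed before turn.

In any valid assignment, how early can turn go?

Precedence pushes turn to at least shift 2.
turn at shift 2 is achievable: cut in shift 1; route in shift 1; anneal in shift 3; drill in shift 1; turn in shift 2.

shift 2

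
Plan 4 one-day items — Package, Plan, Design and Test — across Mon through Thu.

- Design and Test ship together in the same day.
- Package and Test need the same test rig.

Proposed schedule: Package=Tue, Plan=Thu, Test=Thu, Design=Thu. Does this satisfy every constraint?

Package and Test need the same test rig — holds.
Design and Test ship together in the same day — holds.

Yes, all constraints hold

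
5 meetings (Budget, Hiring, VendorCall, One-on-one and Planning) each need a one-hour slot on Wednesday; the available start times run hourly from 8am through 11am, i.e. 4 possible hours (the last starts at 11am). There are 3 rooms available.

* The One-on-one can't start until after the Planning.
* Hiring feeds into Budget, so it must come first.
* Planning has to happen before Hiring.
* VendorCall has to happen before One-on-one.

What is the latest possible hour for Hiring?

Precedence pushes Hiring to at least 9am; downstream work caps Hiring at 10am.
Hiring at 10am is achievable: VendorCall in 8am, One-on-one in 9am, Planning in 8am, Budget in 11am, Hiring in 10am.

10am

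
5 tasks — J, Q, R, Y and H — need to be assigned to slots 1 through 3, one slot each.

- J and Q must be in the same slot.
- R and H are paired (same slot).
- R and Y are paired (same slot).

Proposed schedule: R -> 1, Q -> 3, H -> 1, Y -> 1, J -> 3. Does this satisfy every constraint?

Yes

R and H are paired (same slot) — holds.
R and Y are paired (same slot) — holds.
J and Q must be in the same slot — holds.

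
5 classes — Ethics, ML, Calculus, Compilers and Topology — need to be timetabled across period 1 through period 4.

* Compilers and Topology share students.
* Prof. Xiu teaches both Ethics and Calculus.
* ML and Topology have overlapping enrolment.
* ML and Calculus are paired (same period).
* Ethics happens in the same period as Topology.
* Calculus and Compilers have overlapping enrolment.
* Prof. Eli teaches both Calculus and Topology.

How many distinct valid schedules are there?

24

Splitting on Ethics: it can be period 1 (6), period 2 (6), period 3 (6), period 4 (6). Listing each branch's schedules as (ML, Calculus, Compilers, Topology) by period number:
Ethics=period 1: (2,2,3,1) (2,2,4,1) (3,3,2,1) (3,3,4,1) (4,4,2,1) (4,4,3,1) — 6.
Ethics=period 2: (1,1,3,2) (1,1,4,2) (3,3,1,2) (3,3,4,2) (4,4,1,2) (4,4,3,2) — 6.
Ethics=period 3: (1,1,2,3) (1,1,4,3) (2,2,1,3) (2,2,4,3) (4,4,1,3) (4,4,2,3) — 6.
Ethics=period 4: (1,1,2,4) (1,1,3,4) (2,2,1,4) (2,2,3,4) (3,3,1,4) (3,3,2,4) — 6.
Summing: 6 + 6 + 6 + 6 = 24.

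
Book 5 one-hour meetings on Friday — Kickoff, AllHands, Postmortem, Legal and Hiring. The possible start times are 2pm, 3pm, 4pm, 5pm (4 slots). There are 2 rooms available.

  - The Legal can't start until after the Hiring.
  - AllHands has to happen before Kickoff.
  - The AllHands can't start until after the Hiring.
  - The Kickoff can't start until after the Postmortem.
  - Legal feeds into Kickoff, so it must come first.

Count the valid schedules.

13

Splitting on Kickoff: it can be 4pm (1), 5pm (12). Listing each branch's schedules as (AllHands, Postmortem, Legal, Hiring):
Kickoff=4pm: (3pm,2pm,3pm,2pm) — 1.
Kickoff=5pm: (3pm,2pm,3pm,2pm) (3pm,2pm,4pm,2pm) (3pm,3pm,4pm,2pm) (3pm,4pm,3pm,2pm) (3pm,4pm,4pm,2pm) (4pm,2pm,3pm,2pm) (4pm,2pm,4pm,2pm) (4pm,2pm,4pm,3pm) (4pm,3pm,3pm,2pm) (4pm,3pm,4pm,2pm) (4pm,3pm,4pm,3pm) (4pm,4pm,3pm,2pm) — 12.
Summing: 1 + 12 = 13.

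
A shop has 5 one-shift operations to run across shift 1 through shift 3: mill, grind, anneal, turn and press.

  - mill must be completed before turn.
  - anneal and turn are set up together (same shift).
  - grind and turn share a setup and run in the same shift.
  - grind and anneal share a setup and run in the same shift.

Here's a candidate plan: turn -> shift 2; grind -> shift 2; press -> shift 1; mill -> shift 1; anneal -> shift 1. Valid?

No. grind and anneal share a setup and run in the same shift is not satisfied.

mill must be completed before turn — holds.
grind and anneal share a setup and run in the same shift — violated.
anneal and turn are set up together (same shift) — violated.
grind and turn share a setup and run in the same shift — holds.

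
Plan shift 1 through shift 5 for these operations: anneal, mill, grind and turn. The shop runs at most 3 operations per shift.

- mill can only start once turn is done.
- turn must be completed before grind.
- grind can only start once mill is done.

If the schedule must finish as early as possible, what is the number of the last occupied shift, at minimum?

shift 3

The precedence chain requires at least 3 distinct shifts.
With at most 3 per shift and 4 operations, at least 2 shifts are needed.
3 works (last occupied shift: shift 3): for example grind=shift 3, mill=shift 2, anneal=shift 1, turn=shift 1.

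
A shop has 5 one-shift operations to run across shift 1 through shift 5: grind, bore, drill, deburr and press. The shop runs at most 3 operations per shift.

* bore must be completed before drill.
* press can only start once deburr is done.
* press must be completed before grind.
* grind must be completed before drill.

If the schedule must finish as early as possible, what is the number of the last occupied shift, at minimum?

The precedence chain requires at least 4 distinct shifts.
With at most 3 per shift and 5 operations, at least 2 shifts are needed.
4 works (last occupied shift: shift 4): for example grind=shift 3; press=shift 2; deburr=shift 1; drill=shift 4; bore=shift 1.

4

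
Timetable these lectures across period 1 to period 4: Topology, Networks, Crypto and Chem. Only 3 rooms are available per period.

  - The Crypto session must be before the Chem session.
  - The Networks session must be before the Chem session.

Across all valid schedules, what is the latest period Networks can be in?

period 3

Downstream work caps Networks at period 3.
Networks at period 3 is achievable: Topology -> period 1; Networks -> period 3; Crypto -> period 1; Chem -> period 4.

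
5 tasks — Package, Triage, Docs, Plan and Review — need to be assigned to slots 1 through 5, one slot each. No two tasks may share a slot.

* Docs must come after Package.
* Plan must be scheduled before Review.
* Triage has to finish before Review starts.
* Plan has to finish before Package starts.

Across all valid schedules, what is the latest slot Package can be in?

Precedence pushes Package to at least 2; downstream work caps Package at 4.
Package at 4 is achievable: Plan in 1, Review in 3, Triage in 2, Docs in 5, Package in 4.

4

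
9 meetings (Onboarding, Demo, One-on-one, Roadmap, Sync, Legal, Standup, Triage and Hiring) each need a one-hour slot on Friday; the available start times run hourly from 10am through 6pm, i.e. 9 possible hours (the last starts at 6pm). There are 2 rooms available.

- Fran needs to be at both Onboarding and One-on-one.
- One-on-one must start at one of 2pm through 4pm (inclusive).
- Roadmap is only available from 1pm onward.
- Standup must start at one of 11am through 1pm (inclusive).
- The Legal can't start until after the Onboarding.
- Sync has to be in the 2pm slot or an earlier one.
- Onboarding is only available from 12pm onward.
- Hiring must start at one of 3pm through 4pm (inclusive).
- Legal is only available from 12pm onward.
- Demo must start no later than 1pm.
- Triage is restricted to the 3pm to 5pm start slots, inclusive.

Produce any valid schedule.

Legal -> 1pm, Triage -> 3pm, Standup -> 11am, Hiring -> 3pm, Demo -> 10am, Onboarding -> 12pm, Sync -> 10am, One-on-one -> 2pm, Roadmap -> 1pm

Checking: Onboarding(12pm) before Legal(1pm); Onboarding(12pm) != One-on-one(2pm); Triage=3pm in [3pm,5pm]; Onboarding=12pm in [12pm,6pm]; Sync=10am in [10am,2pm]; One-on-one=2pm in [2pm,4pm]; Legal=1pm in [12pm,6pm]; Roadmap=1pm in [1pm,6pm]; Demo=10am in [10am,1pm]; Hiring=3pm in [3pm,4pm]; Standup=11am in [11am,1pm]; max 2 per hour (cap 2).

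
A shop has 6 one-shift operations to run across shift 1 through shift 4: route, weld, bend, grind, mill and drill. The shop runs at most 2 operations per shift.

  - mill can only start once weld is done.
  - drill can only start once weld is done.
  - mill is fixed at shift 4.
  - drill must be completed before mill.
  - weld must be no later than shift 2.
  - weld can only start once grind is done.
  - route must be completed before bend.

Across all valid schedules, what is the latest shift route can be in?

shift 3

Downstream work caps route at shift 3.
route at shift 3 is achievable: grind -> shift 1, drill -> shift 3, mill -> shift 4, route -> shift 3, bend -> shift 4, weld -> shift 2.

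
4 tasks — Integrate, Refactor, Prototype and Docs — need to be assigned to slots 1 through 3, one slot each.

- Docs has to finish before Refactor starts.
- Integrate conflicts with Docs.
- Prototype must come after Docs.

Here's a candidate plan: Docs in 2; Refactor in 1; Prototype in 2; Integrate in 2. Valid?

Integrate conflicts with Docs — violated.
Docs has to finish before Refactor starts — violated.
Prototype must come after Docs — violated.

No. Docs has to finish before Refactor starts is not satisfied.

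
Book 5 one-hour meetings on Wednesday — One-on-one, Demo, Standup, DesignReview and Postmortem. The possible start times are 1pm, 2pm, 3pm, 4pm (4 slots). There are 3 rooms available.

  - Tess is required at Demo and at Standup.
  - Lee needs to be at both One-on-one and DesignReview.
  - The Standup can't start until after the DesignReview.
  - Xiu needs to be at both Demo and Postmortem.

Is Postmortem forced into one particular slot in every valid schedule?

No

Postmortem can be 1pm (e.g. One-on-one=2pm, DesignReview=1pm, Postmortem=1pm, Demo=3pm, Standup=2pm) or 2pm (e.g. DesignReview -> 1pm, One-on-one -> 2pm, Demo -> 1pm, Postmortem -> 2pm, Standup -> 2pm).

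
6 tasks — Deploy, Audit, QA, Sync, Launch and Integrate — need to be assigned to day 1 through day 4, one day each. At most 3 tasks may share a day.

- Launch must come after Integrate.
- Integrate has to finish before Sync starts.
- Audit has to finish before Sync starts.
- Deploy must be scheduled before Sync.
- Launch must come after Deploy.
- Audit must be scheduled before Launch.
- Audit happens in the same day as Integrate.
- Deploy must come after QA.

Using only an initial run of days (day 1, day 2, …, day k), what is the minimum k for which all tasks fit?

The precedence chain requires at least 3 distinct days.
With at most 3 per day and 6 tasks, at least 2 days are needed.
3 works (last occupied day: day 3): for example Integrate in day 1; Audit in day 1; Launch in day 3; Deploy in day 2; QA in day 1; Sync in day 3.

3 days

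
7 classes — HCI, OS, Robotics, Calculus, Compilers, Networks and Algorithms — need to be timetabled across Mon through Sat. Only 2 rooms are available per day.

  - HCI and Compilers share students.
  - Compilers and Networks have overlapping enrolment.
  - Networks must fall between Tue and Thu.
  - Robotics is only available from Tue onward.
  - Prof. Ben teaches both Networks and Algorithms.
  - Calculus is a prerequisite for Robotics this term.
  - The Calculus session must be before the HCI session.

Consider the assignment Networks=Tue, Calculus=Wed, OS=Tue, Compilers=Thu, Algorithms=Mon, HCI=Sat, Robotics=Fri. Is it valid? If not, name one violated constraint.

Yes

Only 2 rooms are available per day — holds.
HCI and Compilers share students — holds.
Calculus is a prerequisite for Robotics this term — holds.
The Calculus session must be before the HCI session — holds.
Networks must fall between Tue and Thu — holds.
Robotics is only available from Tue onward — holds.
Prof. Ben teaches both Networks and Algorithms — holds.
Compilers and Networks have overlapping enrolment — holds.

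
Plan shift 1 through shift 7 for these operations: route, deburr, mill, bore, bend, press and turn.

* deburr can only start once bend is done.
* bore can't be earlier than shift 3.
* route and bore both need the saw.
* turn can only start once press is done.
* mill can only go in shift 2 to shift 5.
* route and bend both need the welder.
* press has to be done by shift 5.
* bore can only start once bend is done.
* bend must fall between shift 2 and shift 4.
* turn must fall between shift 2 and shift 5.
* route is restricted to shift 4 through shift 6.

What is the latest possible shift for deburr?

shift 7

Precedence pushes deburr to at least shift 3.
deburr at shift 7 is achievable: route in shift 4; bore in shift 3; bend in shift 2; mill in shift 2; press in shift 1; turn in shift 2; deburr in shift 7.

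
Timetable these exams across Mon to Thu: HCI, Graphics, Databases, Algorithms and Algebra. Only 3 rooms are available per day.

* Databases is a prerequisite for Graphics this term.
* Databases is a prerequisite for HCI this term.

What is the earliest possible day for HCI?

Tue

Precedence pushes HCI to at least Tue.
HCI at Tue is achievable: Graphics in Tue; Databases in Mon; Algebra in Mon; HCI in Tue; Algorithms in Mon.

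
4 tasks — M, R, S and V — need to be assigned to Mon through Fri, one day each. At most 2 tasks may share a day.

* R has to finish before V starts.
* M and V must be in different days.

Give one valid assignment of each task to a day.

V in Tue; M in Mon; R in Mon; S in Tue

Checking: R(Mon) before V(Tue); M(Mon) != V(Tue); max 2 per day (cap 2).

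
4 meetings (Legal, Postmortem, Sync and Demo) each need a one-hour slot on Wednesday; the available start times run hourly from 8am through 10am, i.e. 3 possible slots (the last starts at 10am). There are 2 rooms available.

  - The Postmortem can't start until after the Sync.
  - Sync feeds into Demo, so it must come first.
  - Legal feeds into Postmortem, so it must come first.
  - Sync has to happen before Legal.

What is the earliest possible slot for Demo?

Precedence pushes Demo to at least 9am.
Demo at 9am is achievable: Demo -> 9am; Postmortem -> 10am; Sync -> 8am; Legal -> 9am.

9am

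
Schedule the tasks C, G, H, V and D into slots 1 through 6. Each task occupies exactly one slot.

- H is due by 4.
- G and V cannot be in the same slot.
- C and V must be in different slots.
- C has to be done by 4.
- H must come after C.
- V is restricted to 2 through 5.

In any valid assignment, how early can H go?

Precedence pushes H to at least 2; H's own window allows nothing later than 4.
H at 2 is achievable: G=1; D=1; H=2; V=2; C=1.

2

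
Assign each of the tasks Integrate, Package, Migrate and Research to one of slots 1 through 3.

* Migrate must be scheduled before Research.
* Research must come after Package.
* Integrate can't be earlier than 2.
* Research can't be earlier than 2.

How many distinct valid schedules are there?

10

Splitting on Integrate: it can be 2 (5), 3 (5). Listing each branch's schedules as (Package, Migrate, Research):
Integrate=2: (1,1,2) (1,1,3) (1,2,3) (2,1,3) (2,2,3) — 5.
Integrate=3: (1,1,2) (1,1,3) (1,2,3) (2,1,3) (2,2,3) — 5.
Summing: 5 + 5 = 10.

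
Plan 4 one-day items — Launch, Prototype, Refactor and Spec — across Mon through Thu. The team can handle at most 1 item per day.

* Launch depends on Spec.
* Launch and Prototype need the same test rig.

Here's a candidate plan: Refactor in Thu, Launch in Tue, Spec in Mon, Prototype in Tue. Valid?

The team can handle at most 1 item per day — violated.
Launch depends on Spec — holds.
Launch and Prototype need the same test rig — violated.

No — it violates: Launch and Prototype need the same test rig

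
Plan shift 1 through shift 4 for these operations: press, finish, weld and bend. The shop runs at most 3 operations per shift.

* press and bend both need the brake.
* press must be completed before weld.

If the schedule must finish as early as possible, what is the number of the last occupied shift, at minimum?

The precedence chain requires at least 2 distinct shifts.
With at most 3 per shift and 4 operations, at least 2 shifts are needed.
2 works (last occupied shift: shift 2): for example bend=shift 2; finish=shift 1; weld=shift 2; press=shift 1.

shift 2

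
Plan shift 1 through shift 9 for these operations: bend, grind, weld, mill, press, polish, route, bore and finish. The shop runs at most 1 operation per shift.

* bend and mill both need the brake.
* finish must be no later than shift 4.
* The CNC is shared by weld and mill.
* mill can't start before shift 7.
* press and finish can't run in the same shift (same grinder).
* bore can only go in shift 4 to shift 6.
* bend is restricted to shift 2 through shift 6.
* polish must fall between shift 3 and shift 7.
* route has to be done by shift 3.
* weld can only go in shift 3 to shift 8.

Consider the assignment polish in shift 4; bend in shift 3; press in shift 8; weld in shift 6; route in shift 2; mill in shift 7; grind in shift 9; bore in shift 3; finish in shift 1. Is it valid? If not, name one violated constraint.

No — it violates: bore can only go in shift 4 to shift 6

route has to be done by shift 3 — holds.
polish must fall between shift 3 and shift 7 — holds.
finish must be no later than shift 4 — holds.
bend and mill both need the brake — holds.
weld can only go in shift 3 to shift 8 — holds.
bend is restricted to shift 2 through shift 6 — holds.
The CNC is shared by weld and mill — holds.
bore can only go in shift 4 to shift 6 — violated.
mill can't start before shift 7 — holds.
press and finish can't run in the same shift (same grinder) — holds.
The shop runs at most 1 operation per shift — violated.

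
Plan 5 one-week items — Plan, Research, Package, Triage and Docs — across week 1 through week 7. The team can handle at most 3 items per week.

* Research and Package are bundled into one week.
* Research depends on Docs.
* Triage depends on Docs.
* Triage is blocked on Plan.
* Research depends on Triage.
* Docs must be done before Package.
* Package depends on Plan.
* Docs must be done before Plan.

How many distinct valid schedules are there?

35

Splitting on Plan: it can be week 2 (10), week 3 (12), week 4 (9), week 5 (4). Listing each branch's schedules as (Research, Package, Triage, Docs) by week number:
Plan=week 2: (4,4,3,1) (5,5,3,1) (5,5,4,1) (6,6,3,1) (6,6,4,1) (6,6,5,1) (7,7,3,1) (7,7,4,1) (7,7,5,1) (7,7,6,1) — 10.
Plan=week 3: (5,5,4,1) (5,5,4,2) (6,6,4,1) (6,6,4,2) (6,6,5,1) (6,6,5,2) (7,7,4,1) (7,7,4,2) (7,7,5,1) (7,7,5,2) (7,7,6,1) (7,7,6,2) — 12.
Plan=week 4: (6,6,5,1) (6,6,5,2) (6,6,5,3) (7,7,5,1) (7,7,5,2) (7,7,5,3) (7,7,6,1) (7,7,6,2) (7,7,6,3) — 9.
Plan=week 5: (7,7,6,1) (7,7,6,2) (7,7,6,3) (7,7,6,4) — 4.
Summing: 10 + 12 + 9 + 4 = 35.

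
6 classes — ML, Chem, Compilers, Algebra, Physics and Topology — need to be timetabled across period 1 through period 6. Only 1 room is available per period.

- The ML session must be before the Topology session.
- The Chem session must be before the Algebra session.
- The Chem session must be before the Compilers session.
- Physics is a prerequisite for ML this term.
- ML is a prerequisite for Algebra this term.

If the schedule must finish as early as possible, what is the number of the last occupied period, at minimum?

period 6

The precedence chain requires at least 3 distinct periods.
With at most 1 per period and 6 classes, at least 6 periods are needed.
6 works (last occupied period: period 6): for example Algebra in period 4, Chem in period 3, Physics in period 1, Topology in period 6, ML in period 2, Compilers in period 5.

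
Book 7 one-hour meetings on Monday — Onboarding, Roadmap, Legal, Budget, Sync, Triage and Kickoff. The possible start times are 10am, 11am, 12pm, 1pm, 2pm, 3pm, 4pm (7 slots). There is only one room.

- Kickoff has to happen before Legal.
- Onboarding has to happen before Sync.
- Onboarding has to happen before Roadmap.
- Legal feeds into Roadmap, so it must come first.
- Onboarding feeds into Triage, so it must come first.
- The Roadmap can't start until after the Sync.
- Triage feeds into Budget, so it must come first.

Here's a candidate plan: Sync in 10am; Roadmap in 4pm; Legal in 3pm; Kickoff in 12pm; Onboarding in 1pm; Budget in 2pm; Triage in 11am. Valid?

Onboarding has to happen before Sync — violated.
Triage feeds into Budget, so it must come first — holds.
Legal feeds into Roadmap, so it must come first — holds.
Onboarding feeds into Triage, so it must come first — violated.
There is only one room — holds.
The Roadmap can't start until after the Sync — holds.
Onboarding has to happen before Roadmap — holds.
Kickoff has to happen before Legal — holds.

No — it violates: Onboarding has to happen before Sync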